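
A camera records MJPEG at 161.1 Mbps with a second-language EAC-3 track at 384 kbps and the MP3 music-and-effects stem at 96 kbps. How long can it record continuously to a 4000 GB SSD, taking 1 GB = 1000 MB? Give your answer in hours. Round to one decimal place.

Audio total: 384 + 96 = 480 kbps = 0.480 Mbps.
Total bitrate: 161.1 + 0.480 = 161.580 Mbps.
Capacity: 4000 GB = 32,000,000 Mb.
Recording time: 32,000,000 / 161.580 = 198,044 s ≈ 55.0 hours.

55.0 hours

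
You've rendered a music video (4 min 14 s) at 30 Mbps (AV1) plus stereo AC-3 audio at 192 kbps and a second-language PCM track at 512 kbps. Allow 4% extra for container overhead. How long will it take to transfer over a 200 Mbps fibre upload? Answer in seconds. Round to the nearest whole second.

41 seconds

4 min 14 s = 254 s
Audio total: 192 + 512 = 704 kbps = 0.704 Mbps.
Total bitrate: 30.704 Mbps.
File: 30.704 Mbps × 254 s = 7798.8 Mb.
With 4% container overhead: ×1.04. → 8110.8 Mb.
At 200 Mbps: 8110.8 / 200 = 40.6 s ≈ 40.6 seconds.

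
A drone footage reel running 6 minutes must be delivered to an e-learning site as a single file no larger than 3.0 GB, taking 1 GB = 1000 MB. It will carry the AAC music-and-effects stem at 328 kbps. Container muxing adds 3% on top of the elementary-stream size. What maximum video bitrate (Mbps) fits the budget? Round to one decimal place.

64.4 Mbps

Budget: 3.0 GB = 24000.0 Mb.
Stream payload after overhead: 24000.0 / 1.03 = 23301.0 Mb.
6 min = 360 s
Total bitrate budget: 23301.0 Mb / 360 s = 64.725 Mbps.
Audio: 328 kbps = 0.328 Mbps.
Video: 64.725 − 0.328 = 64.397 Mbps.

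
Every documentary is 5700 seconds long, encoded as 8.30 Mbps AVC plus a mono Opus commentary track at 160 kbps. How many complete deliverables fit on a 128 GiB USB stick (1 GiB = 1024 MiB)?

Audio: 160 kbps = 0.160 Mbps.
Total bitrate: 8.460 Mbps.
Per item: 8.460 Mbps × 5700 s = 48,222 Mb = 6,028 MB.
Capacity: 128 GiB = 1,099,512 Mb; 22.80 items → 22 complete.

22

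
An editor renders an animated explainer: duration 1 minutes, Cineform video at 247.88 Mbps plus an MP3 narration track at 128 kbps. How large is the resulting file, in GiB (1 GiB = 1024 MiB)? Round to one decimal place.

1.7 GiB

Audio: 128 kbps = 0.128 Mbps.
Total bitrate: 247.88 + 0.128 = 248.008 Mbps.
Stream data: 248.008 Mbps × 60 s = 14880.5 Mb.
14,880 Mb = 1,860,060,000 bytes ÷ 1,073,741,824 = 1.732 GiB.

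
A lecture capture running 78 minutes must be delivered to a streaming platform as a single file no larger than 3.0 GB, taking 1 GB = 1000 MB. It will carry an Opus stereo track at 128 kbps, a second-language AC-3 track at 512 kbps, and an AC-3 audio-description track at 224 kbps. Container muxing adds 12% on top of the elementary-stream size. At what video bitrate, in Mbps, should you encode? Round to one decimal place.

3.7 Mbps

Budget: 3.0 GB = 24000.0 Mb.
Stream payload after overhead: 24000.0 / 1.12 = 21428.6 Mb.
78 min = 4680 s
Total bitrate budget: 21428.6 Mb / 4680 s = 4.579 Mbps.
Audio total: 128 + 512 + 224 = 864 kbps = 0.864 Mbps.
Video: 4.579 − 0.864 = 3.715 Mbps.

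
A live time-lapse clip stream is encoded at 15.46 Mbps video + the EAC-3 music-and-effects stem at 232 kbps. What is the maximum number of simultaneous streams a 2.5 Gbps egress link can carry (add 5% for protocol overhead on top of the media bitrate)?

151

Audio: 232 kbps = 0.232 Mbps.
Per-viewer media rate: 15.692 Mbps.
On the wire with 5% overhead: 16.477 Mbps.
2.5 Gbps = 2,500 Mbps; 2,500 / 16.477 = 151.73 → 151 viewers.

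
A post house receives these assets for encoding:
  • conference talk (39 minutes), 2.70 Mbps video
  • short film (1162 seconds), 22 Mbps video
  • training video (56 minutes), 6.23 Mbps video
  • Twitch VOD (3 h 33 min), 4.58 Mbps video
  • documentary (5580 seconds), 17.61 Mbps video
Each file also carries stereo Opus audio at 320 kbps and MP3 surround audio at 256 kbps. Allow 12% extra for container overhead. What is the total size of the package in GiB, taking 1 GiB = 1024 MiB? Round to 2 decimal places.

29.22 GiB

Audio total: 320 + 256 = 576 kbps = 0.576 Mbps.
conference talk: 3.276 Mbps × 2340 s × 1.12 = 8585.7 Mb
short film: 22.576 Mbps × 1162 s × 1.12 = 29381.3 Mb
training video: 6.806 Mbps × 3360 s × 1.12 = 25612.3 Mb
Twitch VOD: 5.156 Mbps × 12780 s × 1.12 = 73800.9 Mb
documentary: 18.186 Mbps × 5580 s × 1.12 = 113655.2 Mb
Total: 251035.5 Mb = 31379.4 MB.
= 29.22 GiB.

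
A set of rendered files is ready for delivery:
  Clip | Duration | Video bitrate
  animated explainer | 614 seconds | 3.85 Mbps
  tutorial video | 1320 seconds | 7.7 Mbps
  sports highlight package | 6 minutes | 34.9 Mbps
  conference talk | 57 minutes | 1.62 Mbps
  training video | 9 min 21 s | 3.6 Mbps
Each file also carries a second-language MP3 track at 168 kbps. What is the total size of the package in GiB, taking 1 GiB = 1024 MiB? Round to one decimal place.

Audio: 168 kbps = 0.168 Mbps.
animated explainer: 4.018 Mbps × 614 s = 2467.1 Mb
tutorial video: 7.868 Mbps × 1320 s = 10385.8 Mb
sports highlight package: 35.068 Mbps × 360 s = 12624.5 Mb
conference talk: 1.788 Mbps × 3420 s = 6115.0 Mb
training video: 3.768 Mbps × 561 s = 2113.8 Mb
Total: 33706.1 Mb = 4213.3 MB.
= 3.924 GiB.

3.9 GiB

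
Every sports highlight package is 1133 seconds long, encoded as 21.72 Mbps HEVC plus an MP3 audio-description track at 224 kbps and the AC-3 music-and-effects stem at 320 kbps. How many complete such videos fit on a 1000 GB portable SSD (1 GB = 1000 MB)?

317

Audio total: 224 + 320 = 544 kbps = 0.544 Mbps.
Total bitrate: 22.264 Mbps.
Per item: 22.264 Mbps × 1133 s = 25,225 Mb = 3,153 MB.
Capacity: 1000 GB = 8,000,000 Mb; 317.14 items → 317 complete.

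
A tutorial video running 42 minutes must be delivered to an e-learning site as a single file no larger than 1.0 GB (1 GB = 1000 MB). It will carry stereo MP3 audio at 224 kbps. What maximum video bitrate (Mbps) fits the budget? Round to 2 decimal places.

2.95 Mbps

Budget: 1.0 GB = 8000.0 Mb.
42 min = 2520 s
Total bitrate budget: 8000.0 Mb / 2520 s = 3.175 Mbps.
Audio: 224 kbps = 0.224 Mbps.
Video: 3.175 − 0.224 = 2.951 Mbps.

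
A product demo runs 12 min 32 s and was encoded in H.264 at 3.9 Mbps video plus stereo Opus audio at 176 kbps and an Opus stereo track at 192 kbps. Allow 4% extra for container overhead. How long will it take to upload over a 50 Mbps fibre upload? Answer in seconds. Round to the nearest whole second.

12 min 32 s = 752 s
Audio total: 176 + 192 = 368 kbps = 0.368 Mbps.
Total bitrate: 4.268 Mbps.
File: 4.268 Mbps × 752 s = 3209.5 Mb.
With 4% container overhead: ×1.04. → 3337.9 Mb.
At 50 Mbps: 3337.9 / 50 = 66.8 s ≈ 66.8 seconds.

67 seconds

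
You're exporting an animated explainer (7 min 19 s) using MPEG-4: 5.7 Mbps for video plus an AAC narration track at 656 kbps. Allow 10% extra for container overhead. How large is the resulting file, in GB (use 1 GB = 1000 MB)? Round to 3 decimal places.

7 min 19 s = 439 s
Audio: 656 kbps = 0.656 Mbps.
Total bitrate: 5.7 + 0.656 = 6.356 Mbps.
Stream data: 6.356 Mbps × 439 s = 2790.3 Mb.
With 10% container overhead: ×1.10.
3,069 Mb ÷ 8 = 383.7 MB → 0.3837 GB.

0.384 GB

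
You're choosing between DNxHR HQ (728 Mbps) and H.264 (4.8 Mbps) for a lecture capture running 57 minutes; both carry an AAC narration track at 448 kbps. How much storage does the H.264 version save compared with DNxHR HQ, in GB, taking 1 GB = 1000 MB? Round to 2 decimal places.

57 min = 3420 s
Audio: 448 kbps = 0.448 Mbps.
DNxHR HQ: 728.448 Mbps × 3420 s = 2491292.2 Mb = 311.412 GB.
H.264: 5.248 Mbps × 3420 s = 17948.2 Mb = 2.244 GB.
Saving: 311.412 − 2.244 = 309.168 GB.

309.17 GB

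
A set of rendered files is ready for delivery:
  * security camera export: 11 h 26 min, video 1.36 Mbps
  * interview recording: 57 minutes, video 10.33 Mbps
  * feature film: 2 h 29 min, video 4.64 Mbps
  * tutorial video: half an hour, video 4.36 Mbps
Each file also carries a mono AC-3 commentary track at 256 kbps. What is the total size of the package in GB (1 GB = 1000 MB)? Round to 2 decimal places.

19.35 GB

Audio: 256 kbps = 0.256 Mbps.
security camera export: 1.616 Mbps × 41160 s = 66514.6 Mb
interview recording: 10.586 Mbps × 3420 s = 36204.1 Mb
feature film: 4.896 Mbps × 8940 s = 43770.2 Mb
tutorial video: 4.616 Mbps × 1800 s = 8308.8 Mb
Total: 154797.7 Mb = 19349.7 MB.
= 19.35 GB.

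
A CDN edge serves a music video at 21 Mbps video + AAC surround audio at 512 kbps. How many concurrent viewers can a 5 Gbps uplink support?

232

Audio: 512 kbps = 0.512 Mbps.
Per-viewer media rate: 21.512 Mbps.
5 Gbps = 5,000 Mbps; 5,000 / 21.512 = 232.43 → 232 viewers.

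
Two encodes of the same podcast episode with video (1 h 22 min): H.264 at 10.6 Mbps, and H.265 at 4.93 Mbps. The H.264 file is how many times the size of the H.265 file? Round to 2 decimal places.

2.15

1 h 22 min = 82 min = 4920 s
H.264: 10.600 Mbps × 4920 s = 52152.0 Mb = 6.519 GB.
H.265: 4.930 Mbps × 4920 s = 24255.6 Mb = 3.032 GB.
Ratio: 6.519 / 3.032 = 2.150.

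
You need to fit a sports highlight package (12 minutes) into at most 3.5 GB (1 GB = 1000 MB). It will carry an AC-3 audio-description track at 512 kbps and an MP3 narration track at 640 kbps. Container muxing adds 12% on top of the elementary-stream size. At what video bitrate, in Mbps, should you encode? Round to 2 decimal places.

Budget: 3.5 GB = 28000.0 Mb.
Stream payload after overhead: 28000.0 / 1.12 = 25000.0 Mb.
12 min = 720 s
Total bitrate budget: 25000.0 Mb / 720 s = 34.722 Mbps.
Audio total: 512 + 640 = 1152 kbps = 1.152 Mbps.
Video: 34.722 − 1.152 = 33.570 Mbps.

33.57 Mbps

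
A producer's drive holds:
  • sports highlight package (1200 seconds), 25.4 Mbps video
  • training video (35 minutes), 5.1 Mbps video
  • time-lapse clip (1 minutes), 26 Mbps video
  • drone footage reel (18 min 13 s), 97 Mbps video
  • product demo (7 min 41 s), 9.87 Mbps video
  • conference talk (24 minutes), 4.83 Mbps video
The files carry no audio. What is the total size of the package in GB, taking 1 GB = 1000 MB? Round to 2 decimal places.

20.03 GB

sports highlight package: 25.400 Mbps × 1200 s = 30480.0 Mb
training video: 5.100 Mbps × 2100 s = 10710.0 Mb
time-lapse clip: 26.000 Mbps × 60 s = 1560.0 Mb
drone footage reel: 97.000 Mbps × 1093 s = 106021.0 Mb
product demo: 9.870 Mbps × 461 s = 4550.1 Mb
conference talk: 4.830 Mbps × 1440 s = 6955.2 Mb
Total: 160276.3 Mb = 20034.5 MB.
= 20.03 GB.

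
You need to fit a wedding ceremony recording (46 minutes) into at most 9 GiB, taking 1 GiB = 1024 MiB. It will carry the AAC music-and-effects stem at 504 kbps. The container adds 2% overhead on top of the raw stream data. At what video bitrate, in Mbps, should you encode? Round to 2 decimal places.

Budget: 9 GiB = 77309.4 Mb.
Stream payload after overhead: 77309.4 / 1.02 = 75793.5 Mb.
46 min = 2760 s
Total bitrate budget: 75793.5 Mb / 2760 s = 27.461 Mbps.
Audio: 504 kbps = 0.504 Mbps.
Video: 27.461 − 0.504 = 26.957 Mbps.

26.96 Mbps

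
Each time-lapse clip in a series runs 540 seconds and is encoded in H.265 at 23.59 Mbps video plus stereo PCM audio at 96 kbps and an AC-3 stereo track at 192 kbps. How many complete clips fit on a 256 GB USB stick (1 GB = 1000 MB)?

158

Audio total: 96 + 192 = 288 kbps = 0.288 Mbps.
Total bitrate: 23.878 Mbps.
Per item: 23.878 Mbps × 540 s = 12,894 Mb = 1,612 MB.
Capacity: 256 GB = 2,048,000 Mb; 158.83 items → 158 complete.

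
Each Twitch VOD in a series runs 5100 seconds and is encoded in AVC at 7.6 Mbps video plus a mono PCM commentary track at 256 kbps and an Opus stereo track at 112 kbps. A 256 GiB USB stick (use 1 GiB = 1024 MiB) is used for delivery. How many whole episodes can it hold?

54

Audio total: 256 + 112 = 368 kbps = 0.368 Mbps.
Total bitrate: 7.968 Mbps.
Per item: 7.968 Mbps × 5100 s = 40,637 Mb = 5,080 MB.
Capacity: 256 GiB = 2,199,023 Mb; 54.11 items → 54 complete.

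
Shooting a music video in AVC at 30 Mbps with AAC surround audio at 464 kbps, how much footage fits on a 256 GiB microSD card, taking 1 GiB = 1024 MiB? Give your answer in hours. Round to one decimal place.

20.1 hours

Audio: 464 kbps = 0.464 Mbps.
Total bitrate: 30 + 0.464 = 30.464 Mbps.
Capacity: 256 GiB = 2,199,023 Mb.
Recording time: 2,199,023 / 30.464 = 72,184 s ≈ 20.1 hours.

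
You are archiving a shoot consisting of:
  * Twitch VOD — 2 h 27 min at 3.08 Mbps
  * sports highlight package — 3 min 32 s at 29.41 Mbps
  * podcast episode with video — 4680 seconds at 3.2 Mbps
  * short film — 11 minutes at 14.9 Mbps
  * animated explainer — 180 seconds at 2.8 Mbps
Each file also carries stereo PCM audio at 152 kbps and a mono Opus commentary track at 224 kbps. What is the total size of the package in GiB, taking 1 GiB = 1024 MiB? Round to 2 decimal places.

Audio total: 152 + 224 = 376 kbps = 0.376 Mbps.
Twitch VOD: 3.456 Mbps × 8820 s = 30481.9 Mb
sports highlight package: 29.786 Mbps × 212 s = 6314.6 Mb
podcast episode with video: 3.576 Mbps × 4680 s = 16735.7 Mb
short film: 15.276 Mbps × 660 s = 10082.2 Mb
animated explainer: 3.176 Mbps × 180 s = 571.7 Mb
Total: 64186.1 Mb = 8023.3 MB.
= 7.472 GiB.

7.47 GiB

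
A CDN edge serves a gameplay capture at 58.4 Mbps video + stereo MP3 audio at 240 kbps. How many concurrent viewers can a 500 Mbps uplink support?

Audio: 240 kbps = 0.240 Mbps.
Per-viewer media rate: 58.640 Mbps.
500 Mbps = 500.0 Mbps; 500.0 / 58.640 = 8.53 → 8 viewers.

8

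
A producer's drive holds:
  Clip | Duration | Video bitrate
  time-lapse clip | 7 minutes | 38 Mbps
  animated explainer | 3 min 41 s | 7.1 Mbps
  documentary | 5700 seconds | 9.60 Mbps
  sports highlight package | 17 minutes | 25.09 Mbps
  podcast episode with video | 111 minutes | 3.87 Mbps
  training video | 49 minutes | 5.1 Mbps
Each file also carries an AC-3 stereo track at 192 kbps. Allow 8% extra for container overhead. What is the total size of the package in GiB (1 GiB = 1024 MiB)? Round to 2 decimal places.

Audio: 192 kbps = 0.192 Mbps.
time-lapse clip: 38.192 Mbps × 420 s × 1.08 = 17323.9 Mb
animated explainer: 7.292 Mbps × 221 s × 1.08 = 1740.5 Mb
documentary: 9.792 Mbps × 5700 s × 1.08 = 60279.6 Mb
sports highlight package: 25.282 Mbps × 1020 s × 1.08 = 27850.7 Mb
podcast episode with video: 4.062 Mbps × 6660 s × 1.08 = 29217.2 Mb
training video: 5.292 Mbps × 2940 s × 1.08 = 16803.2 Mb
Total: 153214.9 Mb = 19151.9 MB.
= 17.84 GiB.

17.84 GiB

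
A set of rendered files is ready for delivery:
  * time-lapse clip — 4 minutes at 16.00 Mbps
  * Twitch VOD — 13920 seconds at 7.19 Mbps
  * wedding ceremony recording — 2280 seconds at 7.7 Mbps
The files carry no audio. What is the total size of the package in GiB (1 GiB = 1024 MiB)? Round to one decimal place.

time-lapse clip: 16.000 Mbps × 240 s = 3840.0 Mb
Twitch VOD: 7.190 Mbps × 13920 s = 100084.8 Mb
wedding ceremony recording: 7.700 Mbps × 2280 s = 17556.0 Mb
Total: 121480.8 Mb = 15185.1 MB.
= 14.14 GiB.

14.1 GiB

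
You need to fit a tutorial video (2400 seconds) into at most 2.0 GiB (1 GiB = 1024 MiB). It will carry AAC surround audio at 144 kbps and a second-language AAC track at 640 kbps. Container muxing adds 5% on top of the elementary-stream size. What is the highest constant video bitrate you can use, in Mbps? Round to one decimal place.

Budget: 2.0 GiB = 17179.9 Mb.
Stream payload after overhead: 17179.9 / 1.05 = 16361.8 Mb.
Total bitrate budget: 16361.8 Mb / 2400 s = 6.817 Mbps.
Audio total: 144 + 640 = 784 kbps = 0.784 Mbps.
Video: 6.817 − 0.784 = 6.033 Mbps.

6.0 Mbps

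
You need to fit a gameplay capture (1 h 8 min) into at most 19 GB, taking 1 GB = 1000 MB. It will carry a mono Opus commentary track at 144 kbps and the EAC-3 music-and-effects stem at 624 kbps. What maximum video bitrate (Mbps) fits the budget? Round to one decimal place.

Budget: 19 GB = 152000.0 Mb.
1 h 8 min = 68 min = 4080 s
Total bitrate budget: 152000.0 Mb / 4080 s = 37.255 Mbps.
Audio total: 144 + 624 = 768 kbps = 0.768 Mbps.
Video: 37.255 − 0.768 = 36.487 Mbps.

36.5 Mbps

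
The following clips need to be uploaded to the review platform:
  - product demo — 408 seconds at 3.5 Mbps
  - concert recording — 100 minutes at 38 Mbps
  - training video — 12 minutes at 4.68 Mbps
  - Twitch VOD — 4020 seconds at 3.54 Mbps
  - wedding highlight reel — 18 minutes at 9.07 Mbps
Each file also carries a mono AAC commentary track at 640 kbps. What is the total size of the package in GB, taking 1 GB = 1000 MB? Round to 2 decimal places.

Audio: 640 kbps = 0.640 Mbps.
product demo: 4.140 Mbps × 408 s = 1689.1 Mb
concert recording: 38.640 Mbps × 6000 s = 231840.0 Mb
training video: 5.320 Mbps × 720 s = 3830.4 Mb
Twitch VOD: 4.180 Mbps × 4020 s = 16803.6 Mb
wedding highlight reel: 9.710 Mbps × 1080 s = 10486.8 Mb
Total: 264649.9 Mb = 33081.2 MB.
= 33.08 GB.

33.08 GB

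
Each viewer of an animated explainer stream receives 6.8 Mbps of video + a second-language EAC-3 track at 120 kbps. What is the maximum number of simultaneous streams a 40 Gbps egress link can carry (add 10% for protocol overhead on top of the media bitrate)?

5254

Audio: 120 kbps = 0.120 Mbps.
Per-viewer media rate: 6.920 Mbps.
On the wire with 10% overhead: 7.612 Mbps.
40 Gbps = 40,000 Mbps; 40,000 / 7.612 = 5254.86 → 5254 viewers.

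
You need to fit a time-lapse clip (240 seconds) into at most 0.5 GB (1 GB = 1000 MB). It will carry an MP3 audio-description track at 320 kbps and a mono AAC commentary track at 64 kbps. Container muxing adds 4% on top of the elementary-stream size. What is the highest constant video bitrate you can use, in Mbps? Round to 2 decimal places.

Budget: 0.5 GB = 4000.0 Mb.
Stream payload after overhead: 4000.0 / 1.04 = 3846.2 Mb.
Total bitrate budget: 3846.2 Mb / 240 s = 16.026 Mbps.
Audio total: 320 + 64 = 384 kbps = 0.384 Mbps.
Video: 16.026 − 0.384 = 15.642 Mbps.

15.64 Mbps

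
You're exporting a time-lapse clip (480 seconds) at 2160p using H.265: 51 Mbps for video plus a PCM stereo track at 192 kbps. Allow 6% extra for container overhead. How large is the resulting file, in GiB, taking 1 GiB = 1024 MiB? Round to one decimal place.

Audio: 192 kbps = 0.192 Mbps.
Total bitrate: 51 + 0.192 = 51.192 Mbps.
Stream data: 51.192 Mbps × 480 s = 24572.2 Mb.
With 6% container overhead: ×1.06.
26,046 Mb = 3,255,811,200 bytes ÷ 1,073,741,824 = 3.032 GiB.

3.0 GiB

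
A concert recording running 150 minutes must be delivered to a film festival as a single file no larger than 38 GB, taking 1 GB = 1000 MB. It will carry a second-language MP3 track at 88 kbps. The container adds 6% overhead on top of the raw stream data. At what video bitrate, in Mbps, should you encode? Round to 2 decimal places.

Budget: 38 GB = 304000.0 Mb.
Stream payload after overhead: 304000.0 / 1.06 = 286792.5 Mb.
150 min = 9000 s
Total bitrate budget: 286792.5 Mb / 9000 s = 31.866 Mbps.
Audio: 88 kbps = 0.088 Mbps.
Video: 31.866 − 0.088 = 31.778 Mbps.

31.78 Mbps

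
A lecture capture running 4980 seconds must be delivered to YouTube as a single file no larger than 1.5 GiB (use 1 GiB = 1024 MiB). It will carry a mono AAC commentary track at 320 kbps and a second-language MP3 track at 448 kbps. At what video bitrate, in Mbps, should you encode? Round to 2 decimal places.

1.82 Mbps

Budget: 1.5 GiB = 12884.9 Mb.
Total bitrate budget: 12884.9 Mb / 4980 s = 2.587 Mbps.
Audio total: 320 + 448 = 768 kbps = 0.768 Mbps.
Video: 2.587 − 0.768 = 1.819 Mbps.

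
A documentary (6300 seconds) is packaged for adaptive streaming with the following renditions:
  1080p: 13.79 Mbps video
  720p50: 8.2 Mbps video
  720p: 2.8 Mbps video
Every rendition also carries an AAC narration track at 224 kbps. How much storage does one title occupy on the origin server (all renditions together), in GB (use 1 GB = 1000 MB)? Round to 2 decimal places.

Audio: 224 kbps = 0.224 Mbps.
Sum of rendition bitrates: (13.79+0.224) + (8.2+0.224) + (2.8+0.224) = 25.462 Mbps.
× 6300 s = 160,411 Mb = 20,051 MB = 20.05 GB.

20.05 GB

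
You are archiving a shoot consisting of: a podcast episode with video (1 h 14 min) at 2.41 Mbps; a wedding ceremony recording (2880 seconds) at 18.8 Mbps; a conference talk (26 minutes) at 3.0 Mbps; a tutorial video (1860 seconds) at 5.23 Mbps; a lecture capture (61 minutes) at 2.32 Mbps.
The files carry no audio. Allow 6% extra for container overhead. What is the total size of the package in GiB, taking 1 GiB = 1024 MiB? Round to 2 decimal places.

10.83 GiB

podcast episode with video: 2.410 Mbps × 4440 s × 1.06 = 11342.4 Mb
wedding ceremony recording: 18.800 Mbps × 2880 s × 1.06 = 57392.6 Mb
conference talk: 3.000 Mbps × 1560 s × 1.06 = 4960.8 Mb
tutorial video: 5.230 Mbps × 1860 s × 1.06 = 10311.5 Mb
lecture capture: 2.320 Mbps × 3660 s × 1.06 = 9000.7 Mb
Total: 93008.0 Mb = 11626.0 MB.
= 10.83 GiB.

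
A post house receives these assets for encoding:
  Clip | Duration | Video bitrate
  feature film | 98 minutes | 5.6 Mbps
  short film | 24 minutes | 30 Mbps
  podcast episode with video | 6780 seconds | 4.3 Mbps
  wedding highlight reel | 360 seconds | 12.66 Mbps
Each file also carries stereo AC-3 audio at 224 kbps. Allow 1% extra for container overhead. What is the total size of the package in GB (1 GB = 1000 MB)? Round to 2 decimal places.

Audio: 224 kbps = 0.224 Mbps.
feature film: 5.824 Mbps × 5880 s × 1.01 = 34587.6 Mb
short film: 30.224 Mbps × 1440 s × 1.01 = 43957.8 Mb
podcast episode with video: 4.524 Mbps × 6780 s × 1.01 = 30979.4 Mb
wedding highlight reel: 12.884 Mbps × 360 s × 1.01 = 4684.6 Mb
Total: 114209.4 Mb = 14276.2 MB.
= 14.28 GB.

14.28 GB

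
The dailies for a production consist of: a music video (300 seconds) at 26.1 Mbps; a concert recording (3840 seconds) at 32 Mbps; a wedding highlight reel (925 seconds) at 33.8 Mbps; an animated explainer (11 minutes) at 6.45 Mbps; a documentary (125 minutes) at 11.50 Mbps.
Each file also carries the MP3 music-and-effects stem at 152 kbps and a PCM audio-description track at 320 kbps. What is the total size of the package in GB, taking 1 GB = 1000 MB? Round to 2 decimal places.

Audio total: 152 + 320 = 472 kbps = 0.472 Mbps.
music video: 26.572 Mbps × 300 s = 7971.6 Mb
concert recording: 32.472 Mbps × 3840 s = 124692.5 Mb
wedding highlight reel: 34.272 Mbps × 925 s = 31701.6 Mb
animated explainer: 6.922 Mbps × 660 s = 4568.5 Mb
documentary: 11.972 Mbps × 7500 s = 89790.0 Mb
Total: 258724.2 Mb = 32340.5 MB.
= 32.34 GB.

32.34 GB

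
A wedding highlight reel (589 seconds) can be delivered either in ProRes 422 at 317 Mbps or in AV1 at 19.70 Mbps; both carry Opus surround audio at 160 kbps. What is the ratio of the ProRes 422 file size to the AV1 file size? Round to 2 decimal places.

15.97

Audio: 160 kbps = 0.160 Mbps.
ProRes 422: 317.160 Mbps × 589 s = 186807.2 Mb = 23.351 GB.
AV1: 19.860 Mbps × 589 s = 11697.5 Mb = 1.462 GB.
Ratio: 23.351 / 1.462 = 15.970.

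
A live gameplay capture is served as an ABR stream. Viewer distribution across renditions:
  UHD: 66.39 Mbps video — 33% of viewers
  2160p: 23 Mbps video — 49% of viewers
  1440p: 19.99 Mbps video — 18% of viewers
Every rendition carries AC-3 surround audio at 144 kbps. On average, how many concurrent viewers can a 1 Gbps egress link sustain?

27

Audio: 144 kbps = 0.144 Mbps.
Average per-viewer bitrate: 0.33×66.534 + 0.49×23.144 + 0.18×20.134 = 36.921 Mbps.
1 Gbps = 1,000 Mbps; 1,000 / 36.921 = 27.08 → 27.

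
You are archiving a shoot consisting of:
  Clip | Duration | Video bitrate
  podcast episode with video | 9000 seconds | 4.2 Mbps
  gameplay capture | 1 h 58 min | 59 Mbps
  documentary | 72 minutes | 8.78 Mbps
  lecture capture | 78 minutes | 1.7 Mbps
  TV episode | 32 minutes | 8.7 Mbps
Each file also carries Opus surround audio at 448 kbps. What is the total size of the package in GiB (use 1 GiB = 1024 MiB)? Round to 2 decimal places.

Audio: 448 kbps = 0.448 Mbps.
podcast episode with video: 4.648 Mbps × 9000 s = 41832.0 Mb
gameplay capture: 59.448 Mbps × 7080 s = 420891.8 Mb
documentary: 9.228 Mbps × 4320 s = 39865.0 Mb
lecture capture: 2.148 Mbps × 4680 s = 10052.6 Mb
TV episode: 9.148 Mbps × 1920 s = 17564.2 Mb
Total: 530205.6 Mb = 66275.7 MB.
= 61.72 GiB.

61.72 GiB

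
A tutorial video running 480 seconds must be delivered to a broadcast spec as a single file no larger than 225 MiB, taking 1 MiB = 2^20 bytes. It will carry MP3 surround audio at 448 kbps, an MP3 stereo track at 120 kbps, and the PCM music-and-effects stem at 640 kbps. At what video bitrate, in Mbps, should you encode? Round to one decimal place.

2.7 Mbps

Budget: 225 MiB = 1887.4 Mb.
Total bitrate budget: 1887.4 Mb / 480 s = 3.932 Mbps.
Audio total: 448 + 120 + 640 = 1208 kbps = 1.208 Mbps.
Video: 3.932 − 1.208 = 2.724 Mbps.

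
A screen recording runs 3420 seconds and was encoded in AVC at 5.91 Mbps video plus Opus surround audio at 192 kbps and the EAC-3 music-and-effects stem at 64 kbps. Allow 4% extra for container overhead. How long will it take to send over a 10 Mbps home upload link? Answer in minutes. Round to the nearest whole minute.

37 minutes

Audio total: 192 + 64 = 256 kbps = 0.256 Mbps.
Total bitrate: 6.166 Mbps.
File: 6.166 Mbps × 3420 s = 21087.7 Mb.
With 4% container overhead: ×1.04. → 21931.2 Mb.
At 10 Mbps: 21931.2 / 10 = 2193.1 s ≈ 36.6 minutes.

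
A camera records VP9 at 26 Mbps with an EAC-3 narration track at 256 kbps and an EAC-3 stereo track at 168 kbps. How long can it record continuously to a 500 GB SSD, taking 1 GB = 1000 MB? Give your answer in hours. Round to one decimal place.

42.0 hours

Audio total: 256 + 168 = 424 kbps = 0.424 Mbps.
Total bitrate: 26 + 0.424 = 26.424 Mbps.
Capacity: 500 GB = 4,000,000 Mb.
Recording time: 4,000,000 / 26.424 = 151,378 s ≈ 42.0 hours.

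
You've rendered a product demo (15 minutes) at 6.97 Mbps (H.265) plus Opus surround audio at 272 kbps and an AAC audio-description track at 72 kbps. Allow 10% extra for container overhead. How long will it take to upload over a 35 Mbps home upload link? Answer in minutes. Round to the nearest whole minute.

3 minutes

15 min = 900 s
Audio total: 272 + 72 = 344 kbps = 0.344 Mbps.
Total bitrate: 7.314 Mbps.
File: 7.314 Mbps × 900 s = 6582.6 Mb.
With 10% container overhead: ×1.10. → 7240.9 Mb.
At 35 Mbps: 7240.9 / 35 = 206.9 s ≈ 3.45 minutes.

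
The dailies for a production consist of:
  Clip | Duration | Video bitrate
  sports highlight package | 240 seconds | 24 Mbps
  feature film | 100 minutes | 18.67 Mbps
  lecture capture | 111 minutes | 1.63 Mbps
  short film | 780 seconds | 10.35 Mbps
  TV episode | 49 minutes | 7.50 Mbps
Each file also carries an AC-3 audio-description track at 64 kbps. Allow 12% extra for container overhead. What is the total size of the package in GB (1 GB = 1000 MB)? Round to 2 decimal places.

22.38 GB

Audio: 64 kbps = 0.064 Mbps.
sports highlight package: 24.064 Mbps × 240 s × 1.12 = 6468.4 Mb
feature film: 18.734 Mbps × 6000 s × 1.12 = 125892.5 Mb
lecture capture: 1.694 Mbps × 6660 s × 1.12 = 12635.9 Mb
short film: 10.414 Mbps × 780 s × 1.12 = 9097.7 Mb
TV episode: 7.564 Mbps × 2940 s × 1.12 = 24906.7 Mb
Total: 179001.2 Mb = 22375.1 MB.
= 22.38 GB.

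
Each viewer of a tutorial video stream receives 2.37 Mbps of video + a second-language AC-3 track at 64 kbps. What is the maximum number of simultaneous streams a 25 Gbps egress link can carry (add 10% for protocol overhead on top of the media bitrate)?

Audio: 64 kbps = 0.064 Mbps.
Per-viewer media rate: 2.434 Mbps.
On the wire with 10% overhead: 2.677 Mbps.
25 Gbps = 25,000 Mbps; 25,000 / 2.677 = 9337.42 → 9337 viewers.

9337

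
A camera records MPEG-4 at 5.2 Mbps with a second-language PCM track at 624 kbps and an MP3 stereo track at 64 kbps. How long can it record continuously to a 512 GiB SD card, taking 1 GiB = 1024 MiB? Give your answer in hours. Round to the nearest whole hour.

207 hours

Audio total: 624 + 64 = 688 kbps = 0.688 Mbps.
Total bitrate: 5.2 + 0.688 = 5.888 Mbps.
Capacity: 512 GiB = 4,398,047 Mb.
Recording time: 4,398,047 / 5.888 = 746,951 s ≈ 207 hours.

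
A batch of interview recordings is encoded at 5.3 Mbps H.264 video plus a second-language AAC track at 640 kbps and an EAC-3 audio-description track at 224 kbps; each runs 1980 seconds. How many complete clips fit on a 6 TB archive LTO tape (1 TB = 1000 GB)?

3932

Audio total: 640 + 224 = 864 kbps = 0.864 Mbps.
Total bitrate: 6.164 Mbps.
Per item: 6.164 Mbps × 1980 s = 12,205 Mb = 1,526 MB.
Capacity: 6 TB = 48,000,000 Mb; 3932.90 items → 3932 complete.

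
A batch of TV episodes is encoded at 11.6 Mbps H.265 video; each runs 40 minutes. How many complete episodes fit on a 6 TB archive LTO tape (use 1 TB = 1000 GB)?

1724

40 min = 2400 s
Per item: 11.600 Mbps × 2400 s = 27,840 Mb = 3,480 MB.
Capacity: 6 TB = 48,000,000 Mb; 1724.14 items → 1724 complete.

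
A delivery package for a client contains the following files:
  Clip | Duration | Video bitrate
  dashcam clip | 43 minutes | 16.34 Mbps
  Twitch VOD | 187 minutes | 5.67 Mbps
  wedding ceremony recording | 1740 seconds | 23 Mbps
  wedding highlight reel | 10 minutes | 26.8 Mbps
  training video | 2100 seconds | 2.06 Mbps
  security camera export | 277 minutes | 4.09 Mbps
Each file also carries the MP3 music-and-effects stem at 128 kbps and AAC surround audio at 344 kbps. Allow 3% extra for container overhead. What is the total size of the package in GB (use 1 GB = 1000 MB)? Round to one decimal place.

Audio total: 128 + 344 = 472 kbps = 0.472 Mbps.
dashcam clip: 16.812 Mbps × 2580 s × 1.03 = 44676.2 Mb
Twitch VOD: 6.142 Mbps × 11220 s × 1.03 = 70980.6 Mb
wedding ceremony recording: 23.472 Mbps × 1740 s × 1.03 = 42066.5 Mb
wedding highlight reel: 27.272 Mbps × 600 s × 1.03 = 16854.1 Mb
training video: 2.532 Mbps × 2100 s × 1.03 = 5476.7 Mb
security camera export: 4.562 Mbps × 16620 s × 1.03 = 78095.1 Mb
Total: 258149.2 Mb = 32268.7 MB.
= 32.27 GB.

32.3 GB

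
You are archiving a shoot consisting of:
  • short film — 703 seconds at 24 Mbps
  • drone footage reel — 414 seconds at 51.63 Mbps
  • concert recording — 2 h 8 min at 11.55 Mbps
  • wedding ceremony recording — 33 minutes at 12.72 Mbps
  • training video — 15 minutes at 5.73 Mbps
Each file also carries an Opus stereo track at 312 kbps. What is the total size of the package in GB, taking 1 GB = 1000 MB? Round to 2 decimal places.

20.12 GB

Audio: 312 kbps = 0.312 Mbps.
short film: 24.312 Mbps × 703 s = 17091.3 Mb
drone footage reel: 51.942 Mbps × 414 s = 21504.0 Mb
concert recording: 11.862 Mbps × 7680 s = 91100.2 Mb
wedding ceremony recording: 13.032 Mbps × 1980 s = 25803.4 Mb
training video: 6.042 Mbps × 900 s = 5437.8 Mb
Total: 160936.6 Mb = 20117.1 MB.
= 20.12 GB.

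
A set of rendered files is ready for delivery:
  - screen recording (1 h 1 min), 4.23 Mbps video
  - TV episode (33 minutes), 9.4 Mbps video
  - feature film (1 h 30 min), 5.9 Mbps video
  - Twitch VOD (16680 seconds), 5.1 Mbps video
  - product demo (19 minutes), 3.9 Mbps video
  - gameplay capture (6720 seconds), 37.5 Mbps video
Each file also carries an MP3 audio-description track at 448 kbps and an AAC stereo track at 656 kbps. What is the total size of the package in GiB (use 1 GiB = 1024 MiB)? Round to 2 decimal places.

Audio total: 448 + 656 = 1104 kbps = 1.104 Mbps.
screen recording: 5.334 Mbps × 3660 s = 19522.4 Mb
TV episode: 10.504 Mbps × 1980 s = 20797.9 Mb
feature film: 7.004 Mbps × 5400 s = 37821.6 Mb
Twitch VOD: 6.204 Mbps × 16680 s = 103482.7 Mb
product demo: 5.004 Mbps × 1140 s = 5704.6 Mb
gameplay capture: 38.604 Mbps × 6720 s = 259418.9 Mb
Total: 446748.1 Mb = 55843.5 MB.
= 52.01 GiB.

52.01 GiB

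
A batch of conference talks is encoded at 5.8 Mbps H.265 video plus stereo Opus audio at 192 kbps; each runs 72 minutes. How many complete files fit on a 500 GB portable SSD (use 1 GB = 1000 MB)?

154

72 min = 4320 s
Audio: 192 kbps = 0.192 Mbps.
Total bitrate: 5.992 Mbps.
Per item: 5.992 Mbps × 4320 s = 25,885 Mb = 3,236 MB.
Capacity: 500 GB = 4,000,000 Mb; 154.53 items → 154 complete.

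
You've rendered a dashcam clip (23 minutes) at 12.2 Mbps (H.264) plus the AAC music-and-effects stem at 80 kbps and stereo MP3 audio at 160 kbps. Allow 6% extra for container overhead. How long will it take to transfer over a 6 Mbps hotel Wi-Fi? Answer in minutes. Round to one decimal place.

23 min = 1380 s
Audio total: 80 + 160 = 240 kbps = 0.240 Mbps.
Total bitrate: 12.440 Mbps.
File: 12.440 Mbps × 1380 s = 17167.2 Mb.
With 6% container overhead: ×1.06. → 18197.2 Mb.
At 6 Mbps: 18197.2 / 6 = 3032.9 s ≈ 50.5 minutes.

50.5 minutes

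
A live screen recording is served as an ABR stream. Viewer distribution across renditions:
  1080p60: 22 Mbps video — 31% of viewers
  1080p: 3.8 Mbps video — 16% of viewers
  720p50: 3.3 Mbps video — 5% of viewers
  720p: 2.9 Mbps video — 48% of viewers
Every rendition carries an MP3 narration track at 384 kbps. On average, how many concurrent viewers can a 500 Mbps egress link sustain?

53

Audio: 384 kbps = 0.384 Mbps.
Average per-viewer bitrate: 0.31×22.384 + 0.16×4.184 + 0.05×3.684 + 0.48×3.284 = 9.369 Mbps.
500 Mbps = 500.0 Mbps; 500.0 / 9.369 = 53.37 → 53.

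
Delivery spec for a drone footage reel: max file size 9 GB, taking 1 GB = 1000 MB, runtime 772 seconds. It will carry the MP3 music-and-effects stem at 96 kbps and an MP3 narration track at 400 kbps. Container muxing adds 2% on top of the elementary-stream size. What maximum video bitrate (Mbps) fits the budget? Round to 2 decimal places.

Budget: 9 GB = 72000.0 Mb.
Stream payload after overhead: 72000.0 / 1.02 = 70588.2 Mb.
Total bitrate budget: 70588.2 Mb / 772 s = 91.436 Mbps.
Audio total: 96 + 400 = 496 kbps = 0.496 Mbps.
Video: 91.436 − 0.496 = 90.940 Mbps.

90.94 Mbps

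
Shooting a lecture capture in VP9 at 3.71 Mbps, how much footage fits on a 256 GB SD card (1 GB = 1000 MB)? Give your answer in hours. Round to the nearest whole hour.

Capacity: 256 GB = 2,048,000 Mb.
Recording time: 2,048,000 / 3.710 = 552,022 s ≈ 153 hours.

153 hours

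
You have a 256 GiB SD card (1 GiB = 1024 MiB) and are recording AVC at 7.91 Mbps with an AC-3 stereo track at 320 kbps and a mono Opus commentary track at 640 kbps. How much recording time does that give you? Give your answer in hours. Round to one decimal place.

68.9 hours

Audio total: 320 + 640 = 960 kbps = 0.960 Mbps.
Total bitrate: 7.91 + 0.960 = 8.870 Mbps.
Capacity: 256 GiB = 2,199,023 Mb.
Recording time: 2,199,023 / 8.870 = 247,917 s ≈ 68.9 hours.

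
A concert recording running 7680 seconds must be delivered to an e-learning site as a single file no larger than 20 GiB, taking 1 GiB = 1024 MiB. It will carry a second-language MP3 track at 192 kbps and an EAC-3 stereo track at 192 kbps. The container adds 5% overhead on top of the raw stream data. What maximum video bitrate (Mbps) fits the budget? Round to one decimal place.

20.9 Mbps

Budget: 20 GiB = 171798.7 Mb.
Stream payload after overhead: 171798.7 / 1.05 = 163617.8 Mb.
Total bitrate budget: 163617.8 Mb / 7680 s = 21.304 Mbps.
Audio total: 192 + 192 = 384 kbps = 0.384 Mbps.
Video: 21.304 − 0.384 = 20.920 Mbps.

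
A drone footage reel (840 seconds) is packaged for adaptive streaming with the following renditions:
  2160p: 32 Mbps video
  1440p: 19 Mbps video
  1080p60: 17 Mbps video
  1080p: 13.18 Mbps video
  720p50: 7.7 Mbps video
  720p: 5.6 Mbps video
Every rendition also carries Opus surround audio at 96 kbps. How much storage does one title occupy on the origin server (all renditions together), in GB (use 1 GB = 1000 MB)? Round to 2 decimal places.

Audio: 96 kbps = 0.096 Mbps.
Sum of rendition bitrates: (32+0.096) + (19+0.096) + (17+0.096) + (13.18+0.096) + (7.7+0.096) + (5.6+0.096) = 95.056 Mbps.
× 840 s = 79,847 Mb = 9,981 MB = 9.981 GB.

9.98 GB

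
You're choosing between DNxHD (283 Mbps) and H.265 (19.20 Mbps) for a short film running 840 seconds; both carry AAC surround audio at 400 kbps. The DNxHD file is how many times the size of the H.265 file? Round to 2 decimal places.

14.46

Audio: 400 kbps = 0.400 Mbps.
DNxHD: 283.400 Mbps × 840 s = 238056.0 Mb = 29.757 GB.
H.265: 19.600 Mbps × 840 s = 16464.0 Mb = 2.058 GB.
Ratio: 29.757 / 2.058 = 14.459.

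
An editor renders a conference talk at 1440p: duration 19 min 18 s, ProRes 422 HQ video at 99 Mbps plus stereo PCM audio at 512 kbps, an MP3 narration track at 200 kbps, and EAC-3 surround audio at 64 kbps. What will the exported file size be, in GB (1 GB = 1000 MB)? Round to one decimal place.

14.4 GB

19 min 18 s = 1158 s
Audio total: 512 + 200 + 64 = 776 kbps = 0.776 Mbps.
Total bitrate: 99 + 0.776 = 99.776 Mbps.
Stream data: 99.776 Mbps × 1158 s = 115540.6 Mb.
115,541 Mb ÷ 8 = 14,443 MB → 14.44 GB.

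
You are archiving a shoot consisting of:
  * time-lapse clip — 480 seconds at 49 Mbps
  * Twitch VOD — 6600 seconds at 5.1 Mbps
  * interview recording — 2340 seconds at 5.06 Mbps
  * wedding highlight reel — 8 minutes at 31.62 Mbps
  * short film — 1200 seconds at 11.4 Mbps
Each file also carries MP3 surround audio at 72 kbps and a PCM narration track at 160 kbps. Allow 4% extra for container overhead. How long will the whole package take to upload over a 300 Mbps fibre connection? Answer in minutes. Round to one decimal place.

5.8 minutes

Audio total: 72 + 160 = 232 kbps = 0.232 Mbps.
time-lapse clip: 49.232 Mbps × 480 s × 1.04 = 24576.6 Mb
Twitch VOD: 5.332 Mbps × 6600 s × 1.04 = 36598.8 Mb
interview recording: 5.292 Mbps × 2340 s × 1.04 = 12878.6 Mb
wedding highlight reel: 31.852 Mbps × 480 s × 1.04 = 15900.5 Mb
short film: 11.632 Mbps × 1200 s × 1.04 = 14516.7 Mb
Total: 104471.3 Mb = 13058.9 MB.
At 300 Mbps: 104471.3 / 300 = 348 s ≈ 5.8 minutes.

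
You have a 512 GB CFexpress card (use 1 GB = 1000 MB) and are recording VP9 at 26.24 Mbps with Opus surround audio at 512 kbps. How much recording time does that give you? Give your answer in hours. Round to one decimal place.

Audio: 512 kbps = 0.512 Mbps.
Total bitrate: 26.24 + 0.512 = 26.752 Mbps.
Capacity: 512 GB = 4,096,000 Mb.
Recording time: 4,096,000 / 26.752 = 153,110 s ≈ 42.5 hours.

42.5 hours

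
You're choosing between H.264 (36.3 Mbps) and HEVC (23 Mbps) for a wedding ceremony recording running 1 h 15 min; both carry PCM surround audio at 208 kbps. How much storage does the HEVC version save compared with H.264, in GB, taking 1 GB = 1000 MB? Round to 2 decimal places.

1 h 15 min = 75 min = 4500 s
Audio: 208 kbps = 0.208 Mbps.
H.264: 36.508 Mbps × 4500 s = 164286.0 Mb = 20.536 GB.
HEVC: 23.208 Mbps × 4500 s = 104436.0 Mb = 13.055 GB.
Saving: 20.536 − 13.055 = 7.481 GB.

7.48 GB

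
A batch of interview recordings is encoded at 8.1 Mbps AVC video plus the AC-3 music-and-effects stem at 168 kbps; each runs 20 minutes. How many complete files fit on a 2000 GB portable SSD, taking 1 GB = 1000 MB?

20 min = 1200 s
Audio: 168 kbps = 0.168 Mbps.
Total bitrate: 8.268 Mbps.
Per item: 8.268 Mbps × 1200 s = 9,922 Mb = 1,240 MB.
Capacity: 2000 GB = 16,000,000 Mb; 1612.64 items → 1612 complete.

1612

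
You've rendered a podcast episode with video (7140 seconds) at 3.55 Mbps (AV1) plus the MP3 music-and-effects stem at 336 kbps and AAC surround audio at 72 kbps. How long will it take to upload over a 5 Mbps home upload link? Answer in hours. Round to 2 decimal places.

1.57 hours

Audio total: 336 + 72 = 408 kbps = 0.408 Mbps.
Total bitrate: 3.958 Mbps.
File: 3.958 Mbps × 7140 s = 28260.1 Mb.
At 5 Mbps: 28260.1 / 5 = 5652.0 s ≈ 1.57 hours.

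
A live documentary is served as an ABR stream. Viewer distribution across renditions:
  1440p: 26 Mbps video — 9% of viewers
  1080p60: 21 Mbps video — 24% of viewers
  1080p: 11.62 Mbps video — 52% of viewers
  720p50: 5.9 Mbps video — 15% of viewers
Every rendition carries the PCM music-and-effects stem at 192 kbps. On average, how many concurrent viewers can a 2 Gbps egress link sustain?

Audio: 192 kbps = 0.192 Mbps.
Average per-viewer bitrate: 0.09×26.192 + 0.24×21.192 + 0.52×11.812 + 0.15×6.092 = 14.499 Mbps.
2 Gbps = 2,000 Mbps; 2,000 / 14.499 = 137.94 → 137.

137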